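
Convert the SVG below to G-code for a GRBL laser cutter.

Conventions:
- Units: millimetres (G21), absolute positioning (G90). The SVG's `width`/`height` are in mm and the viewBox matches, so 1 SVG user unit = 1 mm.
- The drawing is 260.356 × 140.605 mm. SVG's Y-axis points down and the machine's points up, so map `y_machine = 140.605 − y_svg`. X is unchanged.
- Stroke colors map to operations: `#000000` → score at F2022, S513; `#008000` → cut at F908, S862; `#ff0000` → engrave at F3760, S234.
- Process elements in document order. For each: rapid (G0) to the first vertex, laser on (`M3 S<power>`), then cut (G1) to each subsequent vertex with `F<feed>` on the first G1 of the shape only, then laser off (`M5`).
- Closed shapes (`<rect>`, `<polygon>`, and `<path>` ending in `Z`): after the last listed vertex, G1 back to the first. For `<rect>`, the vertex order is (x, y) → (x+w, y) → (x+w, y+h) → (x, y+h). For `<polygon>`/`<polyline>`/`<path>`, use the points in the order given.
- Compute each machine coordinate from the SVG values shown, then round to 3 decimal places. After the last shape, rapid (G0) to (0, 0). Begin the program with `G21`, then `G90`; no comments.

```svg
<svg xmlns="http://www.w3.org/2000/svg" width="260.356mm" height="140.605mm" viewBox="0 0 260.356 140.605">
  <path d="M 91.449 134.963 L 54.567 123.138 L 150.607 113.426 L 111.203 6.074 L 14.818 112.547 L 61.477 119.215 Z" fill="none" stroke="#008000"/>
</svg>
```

G21
G90
G0 X91.449 Y5.642
M3 S862
G1 X54.567 Y17.467 F908
G1 X150.607 Y27.179
G1 X111.203 Y134.531
G1 X14.818 Y28.058
G1 X61.477 Y21.390
G1 X91.449 Y5.642
M5
G0 X0.000 Y0.000

1 u = 1 mm; y_m = 140.605 − y.

[1] `<path>` closed polygon, #008000→cut S862 F908: (91.449,5.642) → (54.567,17.467) → (150.607,27.179) → (111.203,134.531) → (14.818,28.058) → (61.477,21.390) → (91.449,5.642) (closed)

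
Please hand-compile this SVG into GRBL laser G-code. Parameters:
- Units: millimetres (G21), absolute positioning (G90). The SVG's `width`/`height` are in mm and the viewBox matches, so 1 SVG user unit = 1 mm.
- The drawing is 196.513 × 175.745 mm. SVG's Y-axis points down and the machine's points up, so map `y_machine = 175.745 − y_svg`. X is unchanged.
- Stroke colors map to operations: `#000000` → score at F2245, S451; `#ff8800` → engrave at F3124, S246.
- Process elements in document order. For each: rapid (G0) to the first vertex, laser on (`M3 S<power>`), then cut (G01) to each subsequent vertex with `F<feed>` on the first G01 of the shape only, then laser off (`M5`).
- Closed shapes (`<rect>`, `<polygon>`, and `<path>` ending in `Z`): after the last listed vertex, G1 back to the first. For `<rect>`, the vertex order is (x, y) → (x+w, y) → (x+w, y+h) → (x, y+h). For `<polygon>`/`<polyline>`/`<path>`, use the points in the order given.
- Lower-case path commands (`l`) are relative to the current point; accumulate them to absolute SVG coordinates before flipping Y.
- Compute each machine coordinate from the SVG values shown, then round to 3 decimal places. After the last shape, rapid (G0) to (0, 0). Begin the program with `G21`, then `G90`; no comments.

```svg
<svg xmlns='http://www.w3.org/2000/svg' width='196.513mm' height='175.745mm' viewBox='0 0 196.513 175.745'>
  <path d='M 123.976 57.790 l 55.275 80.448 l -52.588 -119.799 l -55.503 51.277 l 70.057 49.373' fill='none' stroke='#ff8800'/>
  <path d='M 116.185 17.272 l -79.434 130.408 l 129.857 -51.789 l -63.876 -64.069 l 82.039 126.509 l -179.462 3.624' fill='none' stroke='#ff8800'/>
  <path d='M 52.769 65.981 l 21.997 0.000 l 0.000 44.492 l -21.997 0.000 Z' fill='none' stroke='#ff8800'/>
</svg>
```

G21
G90
G0 X123.976 Y117.955
M3 S246
G01 X179.251 Y37.507 F3124
G01 X126.663 Y157.306
G01 X71.160 Y106.029
G01 X141.217 Y56.656
M5
G0 X116.185 Y158.473
M3 S246
G01 X36.751 Y28.065 F3124
G01 X166.608 Y79.854
G01 X102.732 Y143.923
G01 X184.771 Y17.414
G01 X5.309 Y13.790
M5
G0 X52.769 Y109.764
M3 S246
G01 X74.766 Y109.764 F3124
G01 X74.766 Y65.272
G01 X52.769 Y65.272
G01 X52.769 Y109.764
M5
G0 X0.000 Y0.000

Since the viewBox matches the mm dimensions, user units are millimetres directly. The only transform is the Y-flip y_m = 175.745 − y_svg.

Shape 1 is a open polyline drawn with `<path>`. Its stroke #ff8800 means engrave at S246, F3124. After flipping Y the toolpath is (123.976,117.955) → (179.251,37.507) → (126.663,157.306) → (71.160,106.029) → (141.217,56.656).

Shape 2 is a open polyline drawn with `<path>`. Its stroke #ff8800 means engrave at S246, F3124. After flipping Y the toolpath is (116.185,158.473) → (36.751,28.065) → (166.608,79.854) → (102.732,143.923) → (184.771,17.414) → (5.309,13.790).

Shape 3 is a rectangle drawn with `<path>`. Its stroke #ff8800 means engrave at S246, F3124. After flipping Y the toolpath is (52.769,109.764) → (74.766,109.764) → (74.766,65.272) → (52.769,65.272) → (52.769,109.764), returning to the start.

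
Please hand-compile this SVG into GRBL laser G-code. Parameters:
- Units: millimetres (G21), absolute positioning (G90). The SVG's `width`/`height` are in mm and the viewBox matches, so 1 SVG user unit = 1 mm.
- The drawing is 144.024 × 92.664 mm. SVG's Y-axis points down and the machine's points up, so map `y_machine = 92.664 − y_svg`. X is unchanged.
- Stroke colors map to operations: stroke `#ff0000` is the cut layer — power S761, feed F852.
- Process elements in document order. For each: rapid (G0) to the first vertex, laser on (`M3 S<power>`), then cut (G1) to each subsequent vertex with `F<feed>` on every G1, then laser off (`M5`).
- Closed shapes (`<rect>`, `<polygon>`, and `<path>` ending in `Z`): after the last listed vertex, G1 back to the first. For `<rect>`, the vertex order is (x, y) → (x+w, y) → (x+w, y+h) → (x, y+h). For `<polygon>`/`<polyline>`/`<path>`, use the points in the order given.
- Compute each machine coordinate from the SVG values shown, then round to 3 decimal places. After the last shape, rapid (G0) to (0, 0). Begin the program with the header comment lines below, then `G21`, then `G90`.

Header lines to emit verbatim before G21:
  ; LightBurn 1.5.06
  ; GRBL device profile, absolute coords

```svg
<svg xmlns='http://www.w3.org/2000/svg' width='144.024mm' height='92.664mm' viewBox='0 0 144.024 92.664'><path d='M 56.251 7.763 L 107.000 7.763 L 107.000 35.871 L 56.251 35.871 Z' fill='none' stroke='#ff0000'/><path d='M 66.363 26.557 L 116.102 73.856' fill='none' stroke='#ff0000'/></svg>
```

viewBox `0 0 144.024 92.664` with mm width/height → 1 unit = 1 mm. Flip: y_m = 92.664 − y_svg.

**Shape 1** — `<path>` rectangle, stroke `#ff0000` → cut (S761, F852). Machine vertices: (56.251,84.901) → (107.000,84.901) → (107.000,56.793) → (56.251,56.793) → (56.251,84.901). Closed: final G1 returns to the first vertex.

**Shape 2** — `<path>` line segment, stroke `#ff0000` → cut (S761, F852). Machine vertices: (66.363,66.107) → (116.102,18.808). Open path.

; LightBurn 1.5.06
; GRBL device profile, absolute coords
G21
G90
G0 X56.251 Y84.901
M3 S761
G1 X107.000 Y84.901 F852
G1 X107.000 Y56.793 F852
G1 X56.251 Y56.793 F852
G1 X56.251 Y84.901 F852
M5
G0 X66.363 Y66.107
M3 S761
G1 X116.102 Y18.808 F852
M5
G0 X0.000 Y0.000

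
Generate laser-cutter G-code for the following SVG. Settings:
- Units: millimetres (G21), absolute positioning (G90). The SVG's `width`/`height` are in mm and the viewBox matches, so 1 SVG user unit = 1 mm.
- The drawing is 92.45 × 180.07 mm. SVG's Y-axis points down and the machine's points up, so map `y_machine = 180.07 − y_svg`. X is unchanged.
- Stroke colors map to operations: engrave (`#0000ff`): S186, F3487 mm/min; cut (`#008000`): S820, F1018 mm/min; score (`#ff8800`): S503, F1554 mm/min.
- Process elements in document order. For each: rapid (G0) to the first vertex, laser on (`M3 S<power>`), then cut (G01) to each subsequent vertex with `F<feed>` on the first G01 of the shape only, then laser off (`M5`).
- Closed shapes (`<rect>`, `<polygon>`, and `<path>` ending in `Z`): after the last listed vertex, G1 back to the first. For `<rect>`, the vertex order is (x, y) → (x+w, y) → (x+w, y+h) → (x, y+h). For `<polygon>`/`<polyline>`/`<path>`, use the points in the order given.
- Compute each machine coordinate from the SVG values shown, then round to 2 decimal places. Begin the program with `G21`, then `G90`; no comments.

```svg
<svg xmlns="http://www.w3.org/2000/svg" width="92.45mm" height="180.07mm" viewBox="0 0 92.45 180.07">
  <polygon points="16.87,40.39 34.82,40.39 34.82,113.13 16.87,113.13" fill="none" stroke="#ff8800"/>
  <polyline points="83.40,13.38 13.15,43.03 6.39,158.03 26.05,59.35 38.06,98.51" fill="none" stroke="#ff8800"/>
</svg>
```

G21
G90
G0 X16.87 Y139.68
M3 S503
G01 X34.82 Y139.68 F1554
G01 X34.82 Y66.94
G01 X16.87 Y66.94
G01 X16.87 Y139.68
M5
G0 X83.40 Y166.69
M3 S503
G01 X13.15 Y137.04 F1554
G01 X6.39 Y22.04
G01 X26.05 Y120.72
G01 X38.06 Y81.56
M5

viewBox `0 0 92.45 180.07` with mm width/height → 1 unit = 1 mm. Flip: y_m = 180.07 − y_svg.

**Shape 1** — `<polygon>` rectangle, stroke `#ff8800` → score (S503, F1554). Machine vertices: (16.87,139.68) → (34.82,139.68) → (34.82,66.94) → (16.87,66.94) → (16.87,139.68). Closed: final G1 returns to the first vertex.

**Shape 2** — `<polyline>` open polyline, stroke `#ff8800` → score (S503, F1554). Machine vertices: (83.40,166.69) → (13.15,137.04) → (6.39,22.04) → (26.05,120.72) → (38.06,81.56). Open path.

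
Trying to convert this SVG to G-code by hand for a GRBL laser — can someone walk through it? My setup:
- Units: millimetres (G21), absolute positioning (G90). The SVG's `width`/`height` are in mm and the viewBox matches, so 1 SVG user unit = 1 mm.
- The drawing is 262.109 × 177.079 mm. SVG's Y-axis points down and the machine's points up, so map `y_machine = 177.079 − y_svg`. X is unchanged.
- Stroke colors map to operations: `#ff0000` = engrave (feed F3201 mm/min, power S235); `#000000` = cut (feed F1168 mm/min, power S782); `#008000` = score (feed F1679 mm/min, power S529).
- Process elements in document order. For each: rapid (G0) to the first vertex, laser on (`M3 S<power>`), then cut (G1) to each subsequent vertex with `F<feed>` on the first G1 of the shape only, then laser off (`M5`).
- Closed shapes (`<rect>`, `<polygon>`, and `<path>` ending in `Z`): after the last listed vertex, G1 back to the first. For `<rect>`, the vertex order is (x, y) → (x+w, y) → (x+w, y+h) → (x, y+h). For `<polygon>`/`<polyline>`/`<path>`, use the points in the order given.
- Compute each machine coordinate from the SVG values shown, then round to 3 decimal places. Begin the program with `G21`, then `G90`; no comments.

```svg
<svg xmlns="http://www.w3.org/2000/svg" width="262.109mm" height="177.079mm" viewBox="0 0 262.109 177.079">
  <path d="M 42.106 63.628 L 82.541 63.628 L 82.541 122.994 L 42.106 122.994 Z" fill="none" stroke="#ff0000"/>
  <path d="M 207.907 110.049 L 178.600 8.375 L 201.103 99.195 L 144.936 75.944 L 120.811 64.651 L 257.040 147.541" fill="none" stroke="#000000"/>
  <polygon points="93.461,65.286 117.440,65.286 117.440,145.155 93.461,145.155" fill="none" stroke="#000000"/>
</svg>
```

G21
G90
G0 X42.106 Y113.451
M3 S235
G1 X82.541 Y113.451 F3201
G1 X82.541 Y54.085
G1 X42.106 Y54.085
G1 X42.106 Y113.451
M5
G0 X207.907 Y67.030
M3 S782
G1 X178.600 Y168.704 F1168
G1 X201.103 Y77.884
G1 X144.936 Y101.135
G1 X120.811 Y112.428
G1 X257.040 Y29.538
M5
G0 X93.461 Y111.793
M3 S782
G1 X117.440 Y111.793 F1168
G1 X117.440 Y31.924
G1 X93.461 Y31.924
G1 X93.461 Y111.793
M5

Since the viewBox matches the mm dimensions, user units are millimetres directly. The only transform is the Y-flip y_m = 177.079 − y_svg.

Shape 1 is a rectangle drawn with `<path>`. Its stroke #ff0000 means engrave at S235, F3201. After flipping Y the toolpath is (42.106,113.451) → (82.541,113.451) → (82.541,54.085) → (42.106,54.085) → (42.106,113.451), returning to the start.

Shape 2 is a open polyline drawn with `<path>`. Its stroke #000000 means cut at S782, F1168. After flipping Y the toolpath is (207.907,67.030) → (178.600,168.704) → (201.103,77.884) → (144.936,101.135) → (120.811,112.428) → (257.040,29.538).

Shape 3 is a rectangle drawn with `<polygon>`. Its stroke #000000 means cut at S782, F1168. After flipping Y the toolpath is (93.461,111.793) → (117.440,111.793) → (117.440,31.924) → (93.461,31.924) → (93.461,111.793), returning to the start.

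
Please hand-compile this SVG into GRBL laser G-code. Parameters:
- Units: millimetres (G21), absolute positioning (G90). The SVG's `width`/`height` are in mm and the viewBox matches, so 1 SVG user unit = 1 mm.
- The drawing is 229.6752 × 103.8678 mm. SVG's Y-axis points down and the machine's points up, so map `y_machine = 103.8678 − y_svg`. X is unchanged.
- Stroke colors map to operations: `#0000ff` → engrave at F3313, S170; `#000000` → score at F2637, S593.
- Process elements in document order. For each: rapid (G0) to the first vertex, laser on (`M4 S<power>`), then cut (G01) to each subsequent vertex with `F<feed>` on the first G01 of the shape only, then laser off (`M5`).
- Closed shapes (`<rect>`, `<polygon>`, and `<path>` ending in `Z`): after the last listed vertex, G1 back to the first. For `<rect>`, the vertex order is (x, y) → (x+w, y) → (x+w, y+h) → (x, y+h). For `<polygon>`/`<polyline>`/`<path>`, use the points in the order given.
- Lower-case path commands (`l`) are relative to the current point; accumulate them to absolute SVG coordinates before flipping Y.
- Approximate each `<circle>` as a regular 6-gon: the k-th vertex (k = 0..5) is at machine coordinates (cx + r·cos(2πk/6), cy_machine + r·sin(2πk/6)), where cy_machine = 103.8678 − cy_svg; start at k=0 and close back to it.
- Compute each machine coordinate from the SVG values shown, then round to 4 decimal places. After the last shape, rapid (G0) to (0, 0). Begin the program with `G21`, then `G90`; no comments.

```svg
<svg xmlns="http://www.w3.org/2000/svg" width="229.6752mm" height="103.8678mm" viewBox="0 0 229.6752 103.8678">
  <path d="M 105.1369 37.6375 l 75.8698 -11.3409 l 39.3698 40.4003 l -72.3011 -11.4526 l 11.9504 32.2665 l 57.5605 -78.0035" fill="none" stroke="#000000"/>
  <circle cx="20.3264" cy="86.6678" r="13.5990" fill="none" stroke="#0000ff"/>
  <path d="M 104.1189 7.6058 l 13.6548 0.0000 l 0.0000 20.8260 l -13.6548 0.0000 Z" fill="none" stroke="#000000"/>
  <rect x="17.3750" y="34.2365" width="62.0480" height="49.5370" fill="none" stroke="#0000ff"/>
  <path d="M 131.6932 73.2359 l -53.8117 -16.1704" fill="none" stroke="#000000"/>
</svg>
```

G21
G90
G0 X105.1369 Y66.2303
M4 S593
G01 X181.0067 Y77.5712 F2637
G01 X220.3765 Y37.1709
G01 X148.0754 Y48.6235
G01 X160.0258 Y16.3570
G01 X217.5863 Y94.3605
M5
G0 X33.9254 Y17.2000
M4 S170
G01 X27.1259 Y28.9771 F3313
G01 X13.5269 Y28.9771
G01 X6.7274 Y17.2000
G01 X13.5269 Y5.4229
G01 X27.1259 Y5.4229
G01 X33.9254 Y17.2000
M5
G0 X104.1189 Y96.2620
M4 S593
G01 X117.7737 Y96.2620 F2637
G01 X117.7737 Y75.4360
G01 X104.1189 Y75.4360
G01 X104.1189 Y96.2620
M5
G0 X17.3750 Y69.6313
M4 S170
G01 X79.4230 Y69.6313 F3313
G01 X79.4230 Y20.0943
G01 X17.3750 Y20.0943
G01 X17.3750 Y69.6313
M5
G0 X131.6932 Y30.6319
M4 S593
G01 X77.8815 Y46.8023 F2637
M5
G0 X0.0000 Y0.0000

viewBox `0 0 229.6752 103.8678` with mm width/height → 1 unit = 1 mm. Flip: y_m = 103.8678 − y_svg.

**Shape 1** — `<path>` open polyline, stroke `#000000` → score (S593, F2637). Machine vertices: (105.1369,66.2303) → (181.0067,77.5712) → (220.3765,37.1709) → (148.0754,48.6235) → (160.0258,16.3570) → (217.5863,94.3605). Open path.

**Shape 2** — `<circle>` circle, stroke `#0000ff` → engrave (S170, F3313). Machine vertices: (33.9254,17.2000) → (27.1259,28.9771) → (13.5269,28.9771) → (6.7274,17.2000) → (13.5269,5.4229) → (27.1259,5.4229) → (33.9254,17.2000). Closed: final G1 returns to the first vertex.

**Shape 3** — `<path>` rectangle, stroke `#000000` → score (S593, F2637). Machine vertices: (104.1189,96.2620) → (117.7737,96.2620) → (117.7737,75.4360) → (104.1189,75.4360) → (104.1189,96.2620). Closed: final G1 returns to the first vertex.

**Shape 4** — `<rect>` rectangle, stroke `#0000ff` → engrave (S170, F3313). Machine vertices: (17.3750,69.6313) → (79.4230,69.6313) → (79.4230,20.0943) → (17.3750,20.0943) → (17.3750,69.6313). Closed: final G1 returns to the first vertex.

**Shape 5** — `<path>` line segment, stroke `#000000` → score (S593, F2637). Machine vertices: (131.6932,30.6319) → (77.8815,46.8023). Open path.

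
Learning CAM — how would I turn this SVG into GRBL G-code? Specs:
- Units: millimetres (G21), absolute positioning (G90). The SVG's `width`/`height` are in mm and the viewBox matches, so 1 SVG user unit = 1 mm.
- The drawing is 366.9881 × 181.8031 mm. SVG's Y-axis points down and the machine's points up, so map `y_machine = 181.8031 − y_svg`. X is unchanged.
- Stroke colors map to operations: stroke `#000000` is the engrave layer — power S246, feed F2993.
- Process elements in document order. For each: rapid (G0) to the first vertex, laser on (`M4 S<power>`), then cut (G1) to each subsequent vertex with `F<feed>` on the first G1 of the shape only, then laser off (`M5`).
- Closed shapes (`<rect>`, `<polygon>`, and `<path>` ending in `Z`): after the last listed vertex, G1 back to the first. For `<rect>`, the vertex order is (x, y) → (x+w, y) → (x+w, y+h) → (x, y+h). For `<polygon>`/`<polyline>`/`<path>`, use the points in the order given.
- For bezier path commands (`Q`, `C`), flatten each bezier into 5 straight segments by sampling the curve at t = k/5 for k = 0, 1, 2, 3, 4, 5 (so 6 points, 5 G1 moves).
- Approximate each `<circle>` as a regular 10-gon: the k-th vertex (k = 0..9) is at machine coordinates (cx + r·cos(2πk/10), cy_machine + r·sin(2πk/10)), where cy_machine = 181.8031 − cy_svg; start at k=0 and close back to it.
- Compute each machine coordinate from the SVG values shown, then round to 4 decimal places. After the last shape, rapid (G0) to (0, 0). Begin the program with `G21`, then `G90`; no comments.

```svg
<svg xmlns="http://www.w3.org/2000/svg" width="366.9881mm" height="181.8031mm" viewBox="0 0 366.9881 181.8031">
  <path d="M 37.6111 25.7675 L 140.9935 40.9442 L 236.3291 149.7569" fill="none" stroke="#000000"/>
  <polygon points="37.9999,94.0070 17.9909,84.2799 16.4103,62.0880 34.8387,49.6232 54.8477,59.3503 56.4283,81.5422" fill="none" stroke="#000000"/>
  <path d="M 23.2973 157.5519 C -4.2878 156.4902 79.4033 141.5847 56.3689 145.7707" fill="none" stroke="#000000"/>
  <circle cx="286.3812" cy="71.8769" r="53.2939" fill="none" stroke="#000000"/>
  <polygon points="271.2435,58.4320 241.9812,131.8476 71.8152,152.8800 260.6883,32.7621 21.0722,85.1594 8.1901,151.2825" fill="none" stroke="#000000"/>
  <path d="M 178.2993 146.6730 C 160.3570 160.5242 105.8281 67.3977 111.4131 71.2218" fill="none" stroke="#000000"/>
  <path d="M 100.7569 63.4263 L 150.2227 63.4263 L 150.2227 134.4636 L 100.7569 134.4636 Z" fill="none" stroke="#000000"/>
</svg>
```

G21
G90
G0 X37.6111 Y156.0356
M4 S246
G1 X140.9935 Y140.8589 F2993
G1 X236.3291 Y32.0462
M5
G0 X37.9999 Y87.7961
M4 S246
G1 X17.9909 Y97.5232 F2993
G1 X16.4103 Y119.7151
G1 X34.8387 Y132.1799
G1 X54.8477 Y122.4528
G1 X56.4283 Y100.2609
G1 X37.9999 Y87.7961
M5
G0 X23.2973 Y24.2512
M4 S246
G1 X18.3554 Y26.2860 F2993
G1 X29.6556 Y30.0624
G1 X46.7340 Y33.9995
G1 X59.1265 Y36.5165
G1 X56.3689 Y36.0324
M5
G0 X339.6751 Y109.9262
M4 S246
G1 X329.4969 Y141.2516 F2993
G1 X302.8499 Y160.6117
G1 X269.9125 Y160.6117
G1 X243.2655 Y141.2516
G1 X233.0873 Y109.9262
G1 X243.2655 Y78.6008
G1 X269.9125 Y59.2407
G1 X302.8499 Y59.2407
G1 X329.4969 Y78.6008
G1 X339.6751 Y109.9262
M5
G0 X271.2435 Y123.3711
M4 S246
G1 X241.9812 Y49.9555 F2993
G1 X71.8152 Y28.9231
G1 X260.6883 Y149.0410
G1 X21.0722 Y96.6437
G1 X8.1901 Y30.5206
G1 X271.2435 Y123.3711
M5
G0 X178.2993 Y35.1301
M4 S246
G1 X163.9171 Y38.0253 F2993
G1 X145.3958 Y56.8065
G1 X127.3769 Y81.6853
G1 X114.5022 Y102.8731
G1 X111.4131 Y110.5813
M5
G0 X100.7569 Y118.3768
M4 S246
G1 X150.2227 Y118.3768 F2993
G1 X150.2227 Y47.3395
G1 X100.7569 Y47.3395
G1 X100.7569 Y118.3768
M5
G0 X0.0000 Y0.0000

1 u = 1 mm; y_m = 181.8031 − y.

[1] `<path>` open polyline, #000000→engrave S246 F2993: (37.6111,156.0356) → (140.9935,140.8589) → (236.3291,32.0462)

[2] `<polygon>` regular polygon, #000000→engrave S246 F2993: (37.9999,87.7961) → (17.9909,97.5232) → (16.4103,119.7151) → (34.8387,132.1799) → (54.8477,122.4528) → (56.4283,100.2609) → (37.9999,87.7961) (closed)

[3] `<path>` cubic bezier, #000000→engrave S246 F2993: (23.2973,24.2512) → (18.3554,26.2860) → (29.6556,30.0624) → (46.7340,33.9995) → (59.1265,36.5165) → (56.3689,36.0324)

[4] `<circle>` circle, #000000→engrave S246 F2993: (339.6751,109.9262) → (329.4969,141.2516) → (302.8499,160.6117) → (269.9125,160.6117) → (243.2655,141.2516) → (233.0873,109.9262) → (243.2655,78.6008) → (269.9125,59.2407) → (302.8499,59.2407) → (329.4969,78.6008) → (339.6751,109.9262) (closed)

[5] `<polygon>` closed polygon, #000000→engrave S246 F2993: (271.2435,123.3711) → (241.9812,49.9555) → (71.8152,28.9231) → (260.6883,149.0410) → (21.0722,96.6437) → (8.1901,30.5206) → (271.2435,123.3711) (closed)

[6] `<path>` cubic bezier, #000000→engrave S246 F2993: (178.2993,35.1301) → (163.9171,38.0253) → (145.3958,56.8065) → (127.3769,81.6853) → (114.5022,102.8731) → (111.4131,110.5813)

[7] `<path>` rectangle, #000000→engrave S246 F2993: (100.7569,118.3768) → (150.2227,118.3768) → (150.2227,47.3395) → (100.7569,47.3395) → (100.7569,118.3768) (closed)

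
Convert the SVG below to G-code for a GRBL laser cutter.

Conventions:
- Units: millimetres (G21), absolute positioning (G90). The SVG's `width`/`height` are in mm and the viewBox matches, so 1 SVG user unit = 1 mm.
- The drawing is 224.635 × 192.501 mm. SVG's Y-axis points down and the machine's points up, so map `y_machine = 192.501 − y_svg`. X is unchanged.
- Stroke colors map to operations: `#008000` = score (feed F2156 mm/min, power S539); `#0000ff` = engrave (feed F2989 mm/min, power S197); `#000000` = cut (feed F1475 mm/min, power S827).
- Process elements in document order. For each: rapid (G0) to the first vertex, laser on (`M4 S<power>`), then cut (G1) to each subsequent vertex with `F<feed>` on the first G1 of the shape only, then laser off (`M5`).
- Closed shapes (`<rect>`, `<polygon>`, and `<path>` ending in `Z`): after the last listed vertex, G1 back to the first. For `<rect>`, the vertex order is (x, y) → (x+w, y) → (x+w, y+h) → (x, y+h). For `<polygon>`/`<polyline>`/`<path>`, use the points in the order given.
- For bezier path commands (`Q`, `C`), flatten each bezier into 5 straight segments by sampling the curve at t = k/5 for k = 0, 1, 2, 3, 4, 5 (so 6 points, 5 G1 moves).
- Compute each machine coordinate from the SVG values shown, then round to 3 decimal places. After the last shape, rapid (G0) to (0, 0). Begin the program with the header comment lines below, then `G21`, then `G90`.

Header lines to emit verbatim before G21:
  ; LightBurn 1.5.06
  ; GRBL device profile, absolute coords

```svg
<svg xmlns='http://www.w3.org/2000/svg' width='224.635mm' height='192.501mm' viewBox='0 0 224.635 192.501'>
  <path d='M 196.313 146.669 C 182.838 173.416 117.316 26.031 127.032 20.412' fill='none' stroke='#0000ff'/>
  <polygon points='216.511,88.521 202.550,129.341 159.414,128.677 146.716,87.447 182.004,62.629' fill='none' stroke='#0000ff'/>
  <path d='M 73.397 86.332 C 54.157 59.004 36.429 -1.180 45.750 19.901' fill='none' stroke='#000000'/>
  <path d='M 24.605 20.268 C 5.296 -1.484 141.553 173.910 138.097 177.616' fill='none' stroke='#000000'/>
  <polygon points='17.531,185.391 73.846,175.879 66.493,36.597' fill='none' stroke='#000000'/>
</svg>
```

Since the viewBox matches the mm dimensions, user units are millimetres directly. The only transform is the Y-flip y_m = 192.501 − y_svg.

Shape 1 is a cubic bezier drawn with `<path>`. Its stroke #0000ff means engrave at S197, F2989. After flipping Y the toolpath is (196.313,45.832) → (183.001,48.152) → (163.307,77.101) → (143.341,117.516) → (129.213,154.233) → (127.032,172.089).

Shape 2 is a regular polygon drawn with `<polygon>`. Its stroke #0000ff means engrave at S197, F2989. After flipping Y the toolpath is (216.511,103.980) → (202.550,63.160) → (159.414,63.824) → (146.716,105.054) → (182.004,129.872) → (216.511,103.980), returning to the start.

Shape 3 is a cubic bezier drawn with `<path>`. Its stroke #000000 means cut at S827, F1475. After flipping Y the toolpath is (73.397,106.169) → (62.239,125.596) → (52.669,147.430) → (45.914,166.194) → (43.199,176.410) → (45.750,172.600).

Shape 4 is a cubic bezier drawn with `<path>`. Its stroke #000000 means cut at S827, F1475. After flipping Y the toolpath is (24.605,172.233) → (29.325,164.577) → (57.208,127.311) → (94.080,78.137) → (125.767,34.760) → (138.097,14.885).

Shape 5 is a closed polygon drawn with `<polygon>`. Its stroke #000000 means cut at S827, F1475. After flipping Y the toolpath is (17.531,7.110) → (73.846,16.622) → (66.493,155.904) → (17.531,7.110), returning to the start.

; LightBurn 1.5.06
; GRBL device profile, absolute coords
G21
G90
G0 X196.313 Y45.832
M4 S197
G1 X183.001 Y48.152 F2989
G1 X163.307 Y77.101
G1 X143.341 Y117.516
G1 X129.213 Y154.233
G1 X127.032 Y172.089
M5
G0 X216.511 Y103.980
M4 S197
G1 X202.550 Y63.160 F2989
G1 X159.414 Y63.824
G1 X146.716 Y105.054
G1 X182.004 Y129.872
G1 X216.511 Y103.980
M5
G0 X73.397 Y106.169
M4 S827
G1 X62.239 Y125.596 F1475
G1 X52.669 Y147.430
G1 X45.914 Y166.194
G1 X43.199 Y176.410
G1 X45.750 Y172.600
M5
G0 X24.605 Y172.233
M4 S827
G1 X29.325 Y164.577 F1475
G1 X57.208 Y127.311
G1 X94.080 Y78.137
G1 X125.767 Y34.760
G1 X138.097 Y14.885
M5
G0 X17.531 Y7.110
M4 S827
G1 X73.846 Y16.622 F1475
G1 X66.493 Y155.904
G1 X17.531 Y7.110
M5
G0 X0.000 Y0.000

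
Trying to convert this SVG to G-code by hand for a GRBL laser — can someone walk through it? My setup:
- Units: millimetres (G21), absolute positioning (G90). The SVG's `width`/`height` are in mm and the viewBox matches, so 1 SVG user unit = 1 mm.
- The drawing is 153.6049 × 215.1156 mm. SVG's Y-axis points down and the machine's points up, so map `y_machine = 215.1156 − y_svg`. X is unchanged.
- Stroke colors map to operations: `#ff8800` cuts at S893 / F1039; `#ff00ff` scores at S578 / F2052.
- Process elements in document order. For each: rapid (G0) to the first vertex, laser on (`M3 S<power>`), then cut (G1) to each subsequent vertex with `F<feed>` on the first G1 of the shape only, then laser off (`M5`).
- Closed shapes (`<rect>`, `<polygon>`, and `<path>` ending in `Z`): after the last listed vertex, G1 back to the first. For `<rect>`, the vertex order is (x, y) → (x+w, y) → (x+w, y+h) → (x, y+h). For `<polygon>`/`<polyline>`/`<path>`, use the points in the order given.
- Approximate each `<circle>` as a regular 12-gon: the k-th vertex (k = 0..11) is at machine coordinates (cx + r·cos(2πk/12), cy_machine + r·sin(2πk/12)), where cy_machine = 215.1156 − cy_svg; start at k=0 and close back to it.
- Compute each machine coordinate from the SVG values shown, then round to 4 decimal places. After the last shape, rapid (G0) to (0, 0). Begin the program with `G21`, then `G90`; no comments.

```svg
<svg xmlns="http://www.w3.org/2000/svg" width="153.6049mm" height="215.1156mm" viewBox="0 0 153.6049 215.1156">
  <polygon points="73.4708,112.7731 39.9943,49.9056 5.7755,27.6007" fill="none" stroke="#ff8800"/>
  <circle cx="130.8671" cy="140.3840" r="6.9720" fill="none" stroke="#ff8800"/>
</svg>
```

G21
G90
G0 X73.4708 Y102.3425
M3 S893
G1 X39.9943 Y165.2100 F1039
G1 X5.7755 Y187.5149
G1 X73.4708 Y102.3425
M5
G0 X137.8391 Y74.7316
M3 S893
G1 X136.9050 Y78.2176 F1039
G1 X134.3531 Y80.7695
G1 X130.8671 Y81.7036
G1 X127.3811 Y80.7695
G1 X124.8292 Y78.2176
G1 X123.8951 Y74.7316
G1 X124.8292 Y71.2456
G1 X127.3811 Y68.6937
G1 X130.8671 Y67.7596
G1 X134.3531 Y68.6937
G1 X136.9050 Y71.2456
G1 X137.8391 Y74.7316
M5
G0 X0.0000 Y0.0000

Since the viewBox matches the mm dimensions, user units are millimetres directly. The only transform is the Y-flip y_m = 215.1156 − y_svg.

Shape 1 is a closed polygon drawn with `<polygon>`. Its stroke #ff8800 means cut at S893, F1039. After flipping Y the toolpath is (73.4708,102.3425) → (39.9943,165.2100) → (5.7755,187.5149) → (73.4708,102.3425), returning to the start.

Shape 2 is a circle drawn with `<circle>`. Its stroke #ff8800 means cut at S893, F1039. After flipping Y the toolpath is (137.8391,74.7316) → (136.9050,78.2176) → (134.3531,80.7695) → (130.8671,81.7036) → (127.3811,80.7695) → (124.8292,78.2176) → (123.8951,74.7316) → (124.8292,71.2456) → (127.3811,68.6937) → (130.8671,67.7596) → (134.3531,68.6937) → (136.9050,71.2456) → (137.8391,74.7316), returning to the start.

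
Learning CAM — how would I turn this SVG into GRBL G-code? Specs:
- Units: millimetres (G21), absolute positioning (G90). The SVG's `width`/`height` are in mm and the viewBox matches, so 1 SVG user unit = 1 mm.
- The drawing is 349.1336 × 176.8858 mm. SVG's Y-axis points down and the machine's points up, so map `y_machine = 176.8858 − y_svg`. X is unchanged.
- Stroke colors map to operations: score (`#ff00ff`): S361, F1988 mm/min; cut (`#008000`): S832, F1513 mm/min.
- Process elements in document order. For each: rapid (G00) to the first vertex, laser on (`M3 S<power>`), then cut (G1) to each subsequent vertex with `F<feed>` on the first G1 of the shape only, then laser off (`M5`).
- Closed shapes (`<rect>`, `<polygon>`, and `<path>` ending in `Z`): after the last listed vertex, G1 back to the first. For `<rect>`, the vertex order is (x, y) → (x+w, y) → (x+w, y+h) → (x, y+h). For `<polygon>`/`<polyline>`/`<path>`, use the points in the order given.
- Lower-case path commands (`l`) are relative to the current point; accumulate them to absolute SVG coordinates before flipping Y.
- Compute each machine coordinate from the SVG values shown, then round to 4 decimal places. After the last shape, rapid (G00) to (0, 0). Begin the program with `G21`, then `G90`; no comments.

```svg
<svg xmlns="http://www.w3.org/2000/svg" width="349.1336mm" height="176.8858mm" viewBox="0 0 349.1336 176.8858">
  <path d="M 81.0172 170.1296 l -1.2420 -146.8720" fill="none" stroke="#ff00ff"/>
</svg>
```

Since the viewBox matches the mm dimensions, user units are millimetres directly. The only transform is the Y-flip y_m = 176.8858 − y_svg.

Shape 1 is a line segment drawn with `<path>`. Its stroke #ff00ff means score at S361, F1988. After flipping Y the toolpath is (81.0172,6.7562) → (79.7752,153.6282).

G21
G90
G00 X81.0172 Y6.7562
M3 S361
G1 X79.7752 Y153.6282 F1988
M5
G00 X0.0000 Y0.0000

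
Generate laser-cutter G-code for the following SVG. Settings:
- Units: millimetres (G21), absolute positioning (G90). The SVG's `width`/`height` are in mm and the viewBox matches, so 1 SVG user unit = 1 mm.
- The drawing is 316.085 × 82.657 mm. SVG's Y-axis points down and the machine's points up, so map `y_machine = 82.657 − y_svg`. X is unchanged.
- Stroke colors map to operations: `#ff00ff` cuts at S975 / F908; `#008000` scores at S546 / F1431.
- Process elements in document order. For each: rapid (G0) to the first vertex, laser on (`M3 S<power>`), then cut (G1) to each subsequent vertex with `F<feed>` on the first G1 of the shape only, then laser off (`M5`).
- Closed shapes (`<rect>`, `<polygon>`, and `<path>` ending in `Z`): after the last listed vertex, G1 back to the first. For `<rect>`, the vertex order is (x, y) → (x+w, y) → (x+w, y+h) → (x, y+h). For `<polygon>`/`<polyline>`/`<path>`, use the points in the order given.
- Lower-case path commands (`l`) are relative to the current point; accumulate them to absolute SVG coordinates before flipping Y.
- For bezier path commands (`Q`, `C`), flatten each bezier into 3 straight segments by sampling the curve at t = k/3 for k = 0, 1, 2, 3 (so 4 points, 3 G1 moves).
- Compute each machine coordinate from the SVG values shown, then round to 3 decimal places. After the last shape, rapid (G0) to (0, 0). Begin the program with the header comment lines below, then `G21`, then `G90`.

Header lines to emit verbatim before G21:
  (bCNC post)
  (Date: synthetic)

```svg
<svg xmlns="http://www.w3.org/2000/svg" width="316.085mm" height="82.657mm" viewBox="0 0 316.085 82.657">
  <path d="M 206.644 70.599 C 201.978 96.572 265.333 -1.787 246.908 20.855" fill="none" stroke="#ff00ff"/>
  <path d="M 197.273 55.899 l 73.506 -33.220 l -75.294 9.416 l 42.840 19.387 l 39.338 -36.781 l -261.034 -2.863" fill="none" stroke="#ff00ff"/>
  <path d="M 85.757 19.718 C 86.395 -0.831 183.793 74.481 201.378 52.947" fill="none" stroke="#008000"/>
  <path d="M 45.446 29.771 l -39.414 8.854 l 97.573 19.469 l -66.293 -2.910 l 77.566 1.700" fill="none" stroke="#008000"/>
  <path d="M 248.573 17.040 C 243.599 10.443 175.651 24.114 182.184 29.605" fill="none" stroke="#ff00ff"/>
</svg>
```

1 u = 1 mm; y_m = 82.657 − y.

[1] `<path>` cubic bezier, #ff00ff→cut S975 F908: (206.644,12.058) → (219.103,18.443) → (243.621,53.197) → (246.908,61.802)

[2] `<path>` open polyline, #ff00ff→cut S975 F908: (197.273,26.758) → (270.779,59.978) → (195.485,50.562) → (238.325,31.175) → (277.663,67.956) → (16.629,70.819)

[3] `<path>` cubic bezier, #008000→score S546 F1431: (85.757,62.939) → (112.109,58.672) → (163.728,33.321) → (201.378,29.710)

[4] `<path>` open polyline, #008000→score S546 F1431: (45.446,52.886) → (6.032,44.032) → (103.605,24.563) → (37.312,27.473) → (114.878,25.773)

[5] `<path>` cubic bezier, #ff00ff→cut S975 F908: (248.573,65.617) → (227.699,66.512) → (195.387,60.216) → (182.184,53.052)

(bCNC post)
(Date: synthetic)
G21
G90
G0 X206.644 Y12.058
M3 S975
G1 X219.103 Y18.443 F908
G1 X243.621 Y53.197
G1 X246.908 Y61.802
M5
G0 X197.273 Y26.758
M3 S975
G1 X270.779 Y59.978 F908
G1 X195.485 Y50.562
G1 X238.325 Y31.175
G1 X277.663 Y67.956
G1 X16.629 Y70.819
M5
G0 X85.757 Y62.939
M3 S546
G1 X112.109 Y58.672 F1431
G1 X163.728 Y33.321
G1 X201.378 Y29.710
M5
G0 X45.446 Y52.886
M3 S546
G1 X6.032 Y44.032 F1431
G1 X103.605 Y24.563
G1 X37.312 Y27.473
G1 X114.878 Y25.773
M5
G0 X248.573 Y65.617
M3 S975
G1 X227.699 Y66.512 F908
G1 X195.387 Y60.216
G1 X182.184 Y53.052
M5
G0 X0.000 Y0.000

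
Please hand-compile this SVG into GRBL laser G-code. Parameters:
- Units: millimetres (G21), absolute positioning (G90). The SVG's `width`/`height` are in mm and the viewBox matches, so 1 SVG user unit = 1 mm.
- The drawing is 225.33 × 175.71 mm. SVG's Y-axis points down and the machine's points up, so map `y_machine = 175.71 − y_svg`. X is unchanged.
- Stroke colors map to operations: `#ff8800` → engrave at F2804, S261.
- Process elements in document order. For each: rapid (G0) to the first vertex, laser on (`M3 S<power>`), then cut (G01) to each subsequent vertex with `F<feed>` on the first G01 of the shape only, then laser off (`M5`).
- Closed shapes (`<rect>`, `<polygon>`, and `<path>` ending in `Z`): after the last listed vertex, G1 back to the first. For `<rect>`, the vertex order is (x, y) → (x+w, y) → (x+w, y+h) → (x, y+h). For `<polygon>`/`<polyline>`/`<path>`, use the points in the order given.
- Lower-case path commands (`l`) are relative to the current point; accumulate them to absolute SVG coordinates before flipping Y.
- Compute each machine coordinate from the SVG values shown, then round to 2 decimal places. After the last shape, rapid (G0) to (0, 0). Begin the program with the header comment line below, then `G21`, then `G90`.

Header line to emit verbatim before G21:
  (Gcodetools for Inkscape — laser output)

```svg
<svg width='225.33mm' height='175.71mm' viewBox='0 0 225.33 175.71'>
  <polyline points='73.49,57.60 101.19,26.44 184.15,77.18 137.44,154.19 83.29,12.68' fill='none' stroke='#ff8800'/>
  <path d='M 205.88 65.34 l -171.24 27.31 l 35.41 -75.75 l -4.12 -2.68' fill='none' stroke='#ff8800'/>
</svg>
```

Since the viewBox matches the mm dimensions, user units are millimetres directly. The only transform is the Y-flip y_m = 175.71 − y_svg.

Shape 1 is a open polyline drawn with `<polyline>`. Its stroke #ff8800 means engrave at S261, F2804. After flipping Y the toolpath is (73.49,118.11) → (101.19,149.27) → (184.15,98.53) → (137.44,21.52) → (83.29,163.03).

Shape 2 is a open polyline drawn with `<path>`. Its stroke #ff8800 means engrave at S261, F2804. After flipping Y the toolpath is (205.88,110.37) → (34.64,83.06) → (70.05,158.81) → (65.93,161.49).

(Gcodetools for Inkscape — laser output)
G21
G90
G0 X73.49 Y118.11
M3 S261
G01 X101.19 Y149.27 F2804
G01 X184.15 Y98.53
G01 X137.44 Y21.52
G01 X83.29 Y163.03
M5
G0 X205.88 Y110.37
M3 S261
G01 X34.64 Y83.06 F2804
G01 X70.05 Y158.81
G01 X65.93 Y161.49
M5
G0 X0.00 Y0.00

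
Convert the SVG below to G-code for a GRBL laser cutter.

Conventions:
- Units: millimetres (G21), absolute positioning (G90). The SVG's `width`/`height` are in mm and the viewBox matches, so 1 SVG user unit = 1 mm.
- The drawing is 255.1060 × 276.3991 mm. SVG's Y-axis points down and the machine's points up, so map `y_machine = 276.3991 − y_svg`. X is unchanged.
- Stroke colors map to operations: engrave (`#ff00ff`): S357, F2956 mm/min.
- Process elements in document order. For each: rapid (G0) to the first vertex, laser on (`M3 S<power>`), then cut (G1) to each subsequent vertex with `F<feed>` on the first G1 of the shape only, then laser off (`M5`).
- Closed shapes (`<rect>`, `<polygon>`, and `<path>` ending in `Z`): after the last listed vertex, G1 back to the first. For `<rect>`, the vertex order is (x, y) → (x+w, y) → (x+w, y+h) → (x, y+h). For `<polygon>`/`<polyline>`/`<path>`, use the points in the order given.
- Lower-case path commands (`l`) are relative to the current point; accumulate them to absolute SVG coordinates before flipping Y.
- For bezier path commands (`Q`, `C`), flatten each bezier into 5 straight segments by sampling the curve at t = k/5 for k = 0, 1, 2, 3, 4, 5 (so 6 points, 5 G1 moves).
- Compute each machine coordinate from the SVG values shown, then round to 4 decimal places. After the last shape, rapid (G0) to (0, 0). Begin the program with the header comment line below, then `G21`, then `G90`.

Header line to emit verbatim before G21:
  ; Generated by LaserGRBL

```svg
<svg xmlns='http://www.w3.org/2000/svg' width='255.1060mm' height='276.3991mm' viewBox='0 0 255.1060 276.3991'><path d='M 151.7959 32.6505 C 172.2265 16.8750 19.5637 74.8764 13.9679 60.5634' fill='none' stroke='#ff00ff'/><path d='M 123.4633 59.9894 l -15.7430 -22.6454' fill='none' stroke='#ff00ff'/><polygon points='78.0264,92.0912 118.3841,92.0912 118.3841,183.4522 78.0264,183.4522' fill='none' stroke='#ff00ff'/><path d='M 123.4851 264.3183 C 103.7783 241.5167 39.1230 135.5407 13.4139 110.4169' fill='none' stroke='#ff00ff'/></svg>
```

; Generated by LaserGRBL
G21
G90
G0 X151.7959 Y243.7486
M3 S357
G1 X145.8443 Y245.5294 F2956
G1 X113.7181 Y236.6161
G1 X70.7848 Y224.0212
G1 X32.4121 Y214.7569
G1 X13.9679 Y215.8357
M5
G0 X123.4633 Y216.4097
M3 S357
G1 X107.7203 Y239.0551 F2956
M5
G0 X78.0264 Y184.3079
M3 S357
G1 X118.3841 Y184.3079 F2956
G1 X118.3841 Y92.9469
G1 X78.0264 Y92.9469
G1 X78.0264 Y184.3079
M5
G0 X123.4851 Y12.0808
M3 S357
G1 X106.9384 Y34.4305 F2956
G1 X83.6309 Y68.8687
G1 X57.5897 Y107.5223
G1 X32.8417 Y142.5179
G1 X13.4139 Y165.9822
M5
G0 X0.0000 Y0.0000

Since the viewBox matches the mm dimensions, user units are millimetres directly. The only transform is the Y-flip y_m = 276.3991 − y_svg.

Shape 1 is a cubic bezier drawn with `<path>`. Its stroke #ff00ff means engrave at S357, F2956. After flipping Y the toolpath is (151.7959,243.7486) → (145.8443,245.5294) → (113.7181,236.6161) → (70.7848,224.0212) → (32.4121,214.7569) → (13.9679,215.8357).

Shape 2 is a line segment drawn with `<path>`. Its stroke #ff00ff means engrave at S357, F2956. After flipping Y the toolpath is (123.4633,216.4097) → (107.7203,239.0551).

Shape 3 is a rectangle drawn with `<polygon>`. Its stroke #ff00ff means engrave at S357, F2956. After flipping Y the toolpath is (78.0264,184.3079) → (118.3841,184.3079) → (118.3841,92.9469) → (78.0264,92.9469) → (78.0264,184.3079), returning to the start.

Shape 4 is a cubic bezier drawn with `<path>`. Its stroke #ff00ff means engrave at S357, F2956. After flipping Y the toolpath is (123.4851,12.0808) → (106.9384,34.4305) → (83.6309,68.8687) → (57.5897,107.5223) → (32.8417,142.5179) → (13.4139,165.9822).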